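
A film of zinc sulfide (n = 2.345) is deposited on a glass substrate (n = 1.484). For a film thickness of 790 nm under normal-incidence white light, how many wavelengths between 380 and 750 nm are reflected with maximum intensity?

5

At the upper boundary (n = 1.0 to n = 2.345) the reflected ray undergoes a half-wave phase shift.
At the lower boundary (n = 2.345 to n = 1.484) the reflected ray undergoes no phase shift.
The two reflections differ by half a wavelength.
With one net inversion, constructive interference in reflection requires 2 n t = (m + ½) λ.
λ = 2 n t / (m + ½) = 3705 / (m + ½) nm.
m=4: 823 nm (IR); m=5: 674 nm (visible); m=6: 570 nm (visible); m=7: 494 nm (visible); m=8: 436 nm (visible); m=9: 390 nm (visible); m=10: 353 nm (UV).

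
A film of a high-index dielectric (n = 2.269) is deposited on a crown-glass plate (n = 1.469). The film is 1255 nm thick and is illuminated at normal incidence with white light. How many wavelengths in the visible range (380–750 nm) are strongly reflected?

7

Ray reflecting at the top interface goes from n = 1.0 toward n = 2.269: a half-wave phase shift.
At the lower boundary (n = 2.269 to n = 1.469) the reflected ray undergoes no phase shift.
Exactly one π shift → a net half-wave offset.
So the condition for constructive reflection is 2 n t = (m + ½) λ.
λ = 2 n t / (m + ½) = 5695 / (m + ½) nm.
m=7: 759 nm (IR); m=8: 670 nm (visible); m=9: 599 nm (visible); m=10: 542 nm (visible); m=11: 495 nm (visible); m=12: 456 nm (visible); m=13: 422 nm (visible); m=14: 393 nm (visible); m=15: 367 nm (UV).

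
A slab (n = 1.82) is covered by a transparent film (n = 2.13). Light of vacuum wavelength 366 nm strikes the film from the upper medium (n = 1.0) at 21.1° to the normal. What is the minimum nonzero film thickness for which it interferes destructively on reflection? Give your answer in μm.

Top surface (1.0 → 2.13): reflection off a higher-index medium gives a half-wave phase shift.
Ray reflecting at the bottom interface goes from n = 2.13 toward n = 1.82: no phase shift.
Exactly one π shift → a net half-wave offset.
For dark reflection here: 2 n t cos θ_r = m λ.
Snell's law: 1.0 sin 21.1° = 2.13 sin θ_r → sin θ_r = 0.169, cos θ_r = 0.986.
Minimum nonzero at m = 1: t = λ / (2 n cos θ_r) = 366 / (2 × 2.13 × 0.986) = 87.2 nm.

0.0872 μm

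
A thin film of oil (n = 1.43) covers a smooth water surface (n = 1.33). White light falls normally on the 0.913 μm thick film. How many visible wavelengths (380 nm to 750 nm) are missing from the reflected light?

Ray reflecting at the top interface goes from n = 1.0 toward n = 1.43: a half-wave phase shift.
Bottom surface (1.43 → 1.33): reflection off a lower-index medium gives no phase shift.
Net: one phase inversion between the two reflected rays.
So the condition for destructive reflection is 2 n t = m λ.
λ = 2 n t / m = 2611 / m nm.
m=3: 870 nm (IR); m=4: 653 nm (visible); m=5: 522 nm (visible); m=6: 435 nm (visible); m=7: 373 nm (UV).

3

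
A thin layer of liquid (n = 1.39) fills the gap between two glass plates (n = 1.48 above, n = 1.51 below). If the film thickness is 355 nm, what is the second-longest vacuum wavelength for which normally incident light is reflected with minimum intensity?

At the upper boundary (n = 1.48 to n = 1.39) the reflected ray undergoes no phase shift.
Bottom surface (1.39 → 1.51): reflection off a higher-index medium gives a half-wave phase shift.
Net: one phase inversion between the two reflected rays.
For dark reflection here: 2 n t = m λ.
λ = 2 n t / m. The second-longest wavelength is m = 2: λ = 2 × 1.39 × 355 / 2.00 = 493 nm.

493 nm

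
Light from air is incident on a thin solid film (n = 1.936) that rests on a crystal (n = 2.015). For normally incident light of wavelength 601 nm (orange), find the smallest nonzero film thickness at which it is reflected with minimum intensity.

77.6 nm

Ray reflecting at the top interface goes from n = 1.0 toward n = 1.936: a half-wave phase shift.
Bottom surface (1.936 → 2.015): reflection off a higher-index medium gives a half-wave phase shift.
Net: no relative phase inversion (both shifts match).
For dark reflection here: 2 n t = (m + ½) λ.
Minimum at m = 0: t = λ / (4 n) = 601 / (4 × 1.936) = 77.6 nm.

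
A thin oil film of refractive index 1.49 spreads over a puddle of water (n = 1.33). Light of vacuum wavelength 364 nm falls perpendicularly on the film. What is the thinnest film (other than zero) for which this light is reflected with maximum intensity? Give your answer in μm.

0.0611 μm

At the upper boundary (n = 1.0 to n = 1.49) the reflected ray undergoes a half-wave phase shift.
Ray reflecting at the bottom interface goes from n = 1.49 toward n = 1.33: no phase shift.
Net: one phase inversion between the two reflected rays.
So the condition for constructive reflection is 2 n t = (m + ½) λ.
Minimum at m = 0: t = λ / (4 n) = 364 / (4 × 1.49) = 61.1 nm.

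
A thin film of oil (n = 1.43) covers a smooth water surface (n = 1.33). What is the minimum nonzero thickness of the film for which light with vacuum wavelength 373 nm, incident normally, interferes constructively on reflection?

65.2 nm

At the upper boundary (n = 1.0 to n = 1.43) the reflected ray undergoes a half-wave phase shift.
At the lower boundary (n = 1.43 to n = 1.33) the reflected ray undergoes no phase shift.
Exactly one π shift → a net half-wave offset.
So the condition for constructive reflection is 2 n t = (m + ½) λ.
Minimum at m = 0: t = λ / (4 n) = 373 / (4 × 1.43) = 65.2 nm.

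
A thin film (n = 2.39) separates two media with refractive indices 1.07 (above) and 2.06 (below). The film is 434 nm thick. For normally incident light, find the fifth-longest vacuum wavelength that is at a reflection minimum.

Ray reflecting at the top interface goes from n = 1.07 toward n = 2.39: a half-wave phase shift.
Bottom surface (2.39 → 2.06): reflection off a lower-index medium gives no phase shift.
Exactly one π shift → a net half-wave offset.
So the condition for destructive reflection is 2 n t = m λ.
λ = 2 n t / m. The fifth-longest wavelength is m = 5: λ = 2 × 2.39 × 434 / 5.00 = 415 nm.

415 nm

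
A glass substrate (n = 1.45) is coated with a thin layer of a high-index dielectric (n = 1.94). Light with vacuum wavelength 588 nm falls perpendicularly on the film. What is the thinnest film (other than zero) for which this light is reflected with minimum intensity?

152 nm

At the upper boundary (n = 1.0 to n = 1.94) the reflected ray undergoes a half-wave phase shift.
Ray reflecting at the bottom interface goes from n = 1.94 toward n = 1.45: no phase shift.
The two reflections differ by half a wavelength.
So the condition for destructive reflection is 2 n t = m λ.
Minimum nonzero at m = 1: t = λ / (2 n) = 588 / (2 × 1.94) = 152 nm.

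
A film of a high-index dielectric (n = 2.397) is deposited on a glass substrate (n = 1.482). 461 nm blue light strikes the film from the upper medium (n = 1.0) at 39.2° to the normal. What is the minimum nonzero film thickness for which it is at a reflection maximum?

At the upper boundary (n = 1.0 to n = 2.397) the reflected ray undergoes a half-wave phase shift.
Ray reflecting at the bottom interface goes from n = 2.397 toward n = 1.482: no phase shift.
Net: one phase inversion between the two reflected rays.
With one net inversion, constructive interference in reflection requires 2 n t cos θ_r = (m + ½) λ.
Snell's law: 1.0 sin 39.2° = 2.397 sin θ_r → sin θ_r = 0.264, cos θ_r = 0.965.
Minimum at m = 0: t = λ / (4 n cos θ_r) = 461 / (4 × 2.397 × 0.965) = 49.8 nm.

49.8 nm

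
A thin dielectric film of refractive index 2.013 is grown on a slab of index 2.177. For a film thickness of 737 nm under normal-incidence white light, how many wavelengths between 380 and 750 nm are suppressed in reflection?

Ray reflecting at the top interface goes from n = 1.0 toward n = 2.013: a half-wave phase shift.
Ray reflecting at the bottom interface goes from n = 2.013 toward n = 2.177: a half-wave phase shift.
Net: no relative phase inversion (both shifts match).
With no net inversion, destructive interference in reflection requires 2 n t = (m + ½) λ.
λ = 2 n t / (m + ½) = 2967 / (m + ½) nm.
m=3: 848 nm (IR); m=4: 659 nm (visible); m=5: 539 nm (visible); m=6: 456 nm (visible); m=7: 396 nm (visible); m=8: 349 nm (UV).

4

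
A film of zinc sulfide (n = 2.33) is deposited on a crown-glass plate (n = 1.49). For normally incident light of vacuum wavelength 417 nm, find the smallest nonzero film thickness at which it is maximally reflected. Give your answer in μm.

Ray reflecting at the top interface goes from n = 1.0 toward n = 2.33: a half-wave phase shift.
Bottom surface (2.33 → 1.49): reflection off a lower-index medium gives no phase shift.
Net: one phase inversion between the two reflected rays.
With one net inversion, constructive interference in reflection requires 2 n t = (m + ½) λ.
Minimum at m = 0: t = λ / (4 n) = 417 / (4 × 2.33) = 44.7 nm.

0.0447 μm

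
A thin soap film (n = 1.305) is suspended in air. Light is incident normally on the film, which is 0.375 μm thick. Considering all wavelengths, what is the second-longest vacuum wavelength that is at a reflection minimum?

At the upper boundary (n = 1.0 to n = 1.305) the reflected ray undergoes a half-wave phase shift.
Ray reflecting at the bottom interface goes from n = 1.305 toward n = 1.0: no phase shift.
The two reflections differ by half a wavelength.
For dark reflection here: 2 n t = m λ.
λ = 2 n t / m. The second-longest wavelength is m = 2: λ = 2 × 1.305 × 375 / 2.00 = 489 nm.

489 nm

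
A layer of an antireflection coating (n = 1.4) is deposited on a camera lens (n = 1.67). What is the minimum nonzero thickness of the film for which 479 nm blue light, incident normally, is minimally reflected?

85.5 nm

Top surface (1.0 → 1.4): reflection off a higher-index medium gives a half-wave phase shift.
Ray reflecting at the bottom interface goes from n = 1.4 toward n = 1.67: a half-wave phase shift.
Net: no relative phase inversion (both shifts match).
So the condition for destructive reflection is 2 n t = (m + ½) λ.
Minimum at m = 0: t = λ / (4 n) = 479 / (4 × 1.4) = 85.5 nm.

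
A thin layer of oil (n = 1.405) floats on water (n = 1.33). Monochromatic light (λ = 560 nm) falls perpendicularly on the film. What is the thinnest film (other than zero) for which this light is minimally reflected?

Ray reflecting at the top interface goes from n = 1.0 toward n = 1.405: a half-wave phase shift.
Bottom surface (1.405 → 1.33): reflection off a lower-index medium gives no phase shift.
Exactly one π shift → a net half-wave offset.
With one net inversion, destructive interference in reflection requires 2 n t = m λ.
Minimum nonzero at m = 1: t = λ / (2 n) = 560 / (2 × 1.405) = 199 nm.

199 nm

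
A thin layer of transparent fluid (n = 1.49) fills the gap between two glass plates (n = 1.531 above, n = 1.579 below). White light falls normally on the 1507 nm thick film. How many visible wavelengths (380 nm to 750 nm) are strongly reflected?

Ray reflecting at the top interface goes from n = 1.531 toward n = 1.49: no phase shift.
Bottom surface (1.49 → 1.579): reflection off a higher-index medium gives a half-wave phase shift.
Exactly one π shift → a net half-wave offset.
So the condition for constructive reflection is 2 n t = (m + ½) λ.
λ = 2 n t / (m + ½) = 4491 / (m + ½) nm.
m=5: 817 nm (IR); m=6: 691 nm (visible); m=7: 599 nm (visible); m=8: 528 nm (visible); m=9: 473 nm (visible); m=10: 428 nm (visible); m=11: 391 nm (visible); m=12: 359 nm (UV).

6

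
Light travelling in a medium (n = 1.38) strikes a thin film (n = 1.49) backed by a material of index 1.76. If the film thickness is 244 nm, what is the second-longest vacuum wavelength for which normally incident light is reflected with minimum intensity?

At the upper boundary (n = 1.38 to n = 1.49) the reflected ray undergoes a half-wave phase shift.
Bottom surface (1.49 → 1.76): reflection off a higher-index medium gives a half-wave phase shift.
Net: no relative phase inversion (both shifts match).
For dark reflection here: 2 n t = (m + ½) λ.
λ = 2 n t / (m + ½). The second-longest wavelength is m = 1: λ = 2 × 1.49 × 244 / 1.50 = 485 nm.

485 nm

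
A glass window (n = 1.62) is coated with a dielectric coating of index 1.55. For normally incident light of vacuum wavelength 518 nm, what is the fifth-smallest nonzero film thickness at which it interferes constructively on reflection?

835 nm

At the upper boundary (n = 1.0 to n = 1.55) the reflected ray undergoes a half-wave phase shift.
Bottom surface (1.55 → 1.62): reflection off a higher-index medium gives a half-wave phase shift.
Net: no relative phase inversion (both shifts match).
So the condition for constructive reflection is 2 n t = m λ.
The fifth-smallest nonzero thickness corresponds to m = 5: t = m λ / (2 n) = 5.00 × 518 / (2 × 1.55) = 835 nm.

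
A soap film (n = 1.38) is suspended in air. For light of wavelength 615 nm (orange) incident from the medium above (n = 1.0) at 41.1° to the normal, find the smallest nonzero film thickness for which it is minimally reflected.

Ray reflecting at the top interface goes from n = 1.0 toward n = 1.38: a half-wave phase shift.
At the lower boundary (n = 1.38 to n = 1.0) the reflected ray undergoes no phase shift.
The two reflections differ by half a wavelength.
For dark reflection here: 2 n t cos θ_r = m λ.
Snell's law: 1.0 sin 41.1° = 1.38 sin θ_r → sin θ_r = 0.476, cos θ_r = 0.879.
Minimum nonzero at m = 1: t = λ / (2 n cos θ_r) = 615 / (2 × 1.38 × 0.879) = 253 nm.

253 nm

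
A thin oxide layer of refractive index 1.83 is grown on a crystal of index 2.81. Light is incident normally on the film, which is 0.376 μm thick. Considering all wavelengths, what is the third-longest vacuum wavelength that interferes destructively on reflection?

550 nm

At the upper boundary (n = 1.0 to n = 1.83) the reflected ray undergoes a half-wave phase shift.
Ray reflecting at the bottom interface goes from n = 1.83 toward n = 2.81: a half-wave phase shift.
Net: no relative phase inversion (both shifts match).
For weak reflection here: 2 n t = (m + ½) λ.
λ = 2 n t / (m + ½). The third-longest wavelength is m = 2: λ = 2 × 1.83 × 376 / 2.50 = 550 nm.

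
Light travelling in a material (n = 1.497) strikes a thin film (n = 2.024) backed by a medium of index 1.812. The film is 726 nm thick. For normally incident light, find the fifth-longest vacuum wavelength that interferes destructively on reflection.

Ray reflecting at the top interface goes from n = 1.497 toward n = 2.024: a half-wave phase shift.
Ray reflecting at the bottom interface goes from n = 2.024 toward n = 1.812: no phase shift.
Exactly one π shift → a net half-wave offset.
So the condition for destructive reflection is 2 n t = m λ.
λ = 2 n t / m. The fifth-longest wavelength is m = 5: λ = 2 × 2.024 × 726 / 5.00 = 588 nm.

588 nm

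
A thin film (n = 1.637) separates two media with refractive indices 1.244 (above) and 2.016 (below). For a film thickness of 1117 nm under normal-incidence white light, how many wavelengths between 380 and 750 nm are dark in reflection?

5

Top surface (1.244 → 1.637): reflection off a higher-index medium gives a half-wave phase shift.
Ray reflecting at the bottom interface goes from n = 1.637 toward n = 2.016: a half-wave phase shift.
The two reflections carry the same phase change, so no net offset.
For weak reflection here: 2 n t = (m + ½) λ.
λ = 2 n t / (m + ½) = 3657 / (m + ½) nm.
m=4: 813 nm (IR); m=5: 665 nm (visible); m=6: 563 nm (visible); m=7: 488 nm (visible); m=8: 430 nm (visible); m=9: 385 nm (visible); m=10: 348 nm (UV).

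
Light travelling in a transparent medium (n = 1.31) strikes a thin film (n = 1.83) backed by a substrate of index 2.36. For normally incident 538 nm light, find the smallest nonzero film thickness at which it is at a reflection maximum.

At the upper boundary (n = 1.31 to n = 1.83) the reflected ray undergoes a half-wave phase shift.
Bottom surface (1.83 → 2.36): reflection off a higher-index medium gives a half-wave phase shift.
Net: no relative phase inversion (both shifts match).
So the condition for constructive reflection is 2 n t = m λ.
Minimum nonzero at m = 1: t = λ / (2 n) = 538 / (2 × 1.83) = 147 nm.

147 nm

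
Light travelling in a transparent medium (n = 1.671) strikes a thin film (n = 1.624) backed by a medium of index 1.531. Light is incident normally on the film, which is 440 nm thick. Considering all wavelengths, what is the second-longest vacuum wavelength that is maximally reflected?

715 nm

Ray reflecting at the top interface goes from n = 1.671 toward n = 1.624: no phase shift.
At the lower boundary (n = 1.624 to n = 1.531) the reflected ray undergoes no phase shift.
Zero or two π shifts → no net half-wave offset.
So the condition for constructive reflection is 2 n t = m λ.
λ = 2 n t / m. The second-longest wavelength is m = 2: λ = 2 × 1.624 × 440 / 2.00 = 715 nm.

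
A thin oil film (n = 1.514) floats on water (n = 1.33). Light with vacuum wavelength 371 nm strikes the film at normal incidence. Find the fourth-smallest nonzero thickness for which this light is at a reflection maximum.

Ray reflecting at the top interface goes from n = 1.0 toward n = 1.514: a half-wave phase shift.
Ray reflecting at the bottom interface goes from n = 1.514 toward n = 1.33: no phase shift.
Net: one phase inversion between the two reflected rays.
So the condition for constructive reflection is 2 n t = (m + ½) λ.
The fourth-smallest nonzero thickness corresponds to m = 3: t = (m + ½) λ / (2 n) = 3.50 × 371 / (2 × 1.514) = 429 nm.

429 nm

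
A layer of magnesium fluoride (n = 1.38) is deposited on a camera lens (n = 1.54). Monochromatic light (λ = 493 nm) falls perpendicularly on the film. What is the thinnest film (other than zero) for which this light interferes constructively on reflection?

179 nm

Ray reflecting at the top interface goes from n = 1.0 toward n = 1.38: a half-wave phase shift.
At the lower boundary (n = 1.38 to n = 1.54) the reflected ray undergoes a half-wave phase shift.
Net: no relative phase inversion (both shifts match).
For bright reflection here: 2 n t = m λ.
Minimum nonzero at m = 1: t = λ / (2 n) = 493 / (2 × 1.38) = 179 nm.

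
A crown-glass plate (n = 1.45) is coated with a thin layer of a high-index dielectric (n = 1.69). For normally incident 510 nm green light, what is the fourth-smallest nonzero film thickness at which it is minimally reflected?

604 nm

Ray reflecting at the top interface goes from n = 1.0 toward n = 1.69: a half-wave phase shift.
Ray reflecting at the bottom interface goes from n = 1.69 toward n = 1.45: no phase shift.
The two reflections differ by half a wavelength.
So the condition for destructive reflection is 2 n t = m λ.
The fourth-smallest nonzero thickness corresponds to m = 4: t = m λ / (2 n) = 4.00 × 510 / (2 × 1.69) = 604 nm.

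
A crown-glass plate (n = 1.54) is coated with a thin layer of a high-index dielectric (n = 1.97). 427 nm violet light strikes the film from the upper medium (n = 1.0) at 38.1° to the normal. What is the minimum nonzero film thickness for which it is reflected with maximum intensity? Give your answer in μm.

Top surface (1.0 → 1.97): reflection off a higher-index medium gives a half-wave phase shift.
At the lower boundary (n = 1.97 to n = 1.54) the reflected ray undergoes no phase shift.
Exactly one π shift → a net half-wave offset.
With one net inversion, constructive interference in reflection requires 2 n t cos θ_r = (m + ½) λ.
Snell's law: 1.0 sin 38.1° = 1.97 sin θ_r → sin θ_r = 0.313, cos θ_r = 0.950.
Minimum at m = 0: t = λ / (4 n cos θ_r) = 427 / (4 × 1.97 × 0.950) = 57.1 nm.

0.0571 μm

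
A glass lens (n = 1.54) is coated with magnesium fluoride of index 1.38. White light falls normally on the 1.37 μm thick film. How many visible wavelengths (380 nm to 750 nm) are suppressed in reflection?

Top surface (1.0 → 1.38): reflection off a higher-index medium gives a half-wave phase shift.
Bottom surface (1.38 → 1.54): reflection off a higher-index medium gives a half-wave phase shift.
Net: no relative phase inversion (both shifts match).
With no net inversion, destructive interference in reflection requires 2 n t = (m + ½) λ.
λ = 2 n t / (m + ½) = 3781 / (m + ½) nm.
m=4: 840 nm (IR); m=5: 687 nm (visible); m=6: 582 nm (visible); m=7: 504 nm (visible); m=8: 445 nm (visible); m=9: 398 nm (visible); m=10: 360 nm (UV).

5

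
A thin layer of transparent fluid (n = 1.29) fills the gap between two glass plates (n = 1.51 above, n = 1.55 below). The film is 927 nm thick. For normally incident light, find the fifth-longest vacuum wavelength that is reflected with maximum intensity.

At the upper boundary (n = 1.51 to n = 1.29) the reflected ray undergoes no phase shift.
Ray reflecting at the bottom interface goes from n = 1.29 toward n = 1.55: a half-wave phase shift.
The two reflections differ by half a wavelength.
With one net inversion, constructive interference in reflection requires 2 n t = (m + ½) λ.
λ = 2 n t / (m + ½). The fifth-longest wavelength is m = 4: λ = 2 × 1.29 × 927 / 4.50 = 531 nm.

531 nm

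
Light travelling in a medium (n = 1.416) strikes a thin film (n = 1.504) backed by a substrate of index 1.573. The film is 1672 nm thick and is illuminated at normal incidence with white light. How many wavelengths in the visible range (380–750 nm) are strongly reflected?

7

At the upper boundary (n = 1.416 to n = 1.504) the reflected ray undergoes a half-wave phase shift.
At the lower boundary (n = 1.504 to n = 1.573) the reflected ray undergoes a half-wave phase shift.
The two reflections carry the same phase change, so no net offset.
With no net inversion, constructive interference in reflection requires 2 n t = m λ.
λ = 2 n t / m = 5029 / m nm.
m=6: 838 nm (IR); m=7: 718 nm (visible); m=8: 629 nm (visible); m=9: 559 nm (visible); m=10: 503 nm (visible); m=11: 457 nm (visible); m=12: 419 nm (visible); m=13: 387 nm (visible); m=14: 359 nm (UV).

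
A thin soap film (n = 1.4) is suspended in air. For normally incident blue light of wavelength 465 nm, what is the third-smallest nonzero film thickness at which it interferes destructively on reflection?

Top surface (1.0 → 1.4): reflection off a higher-index medium gives a half-wave phase shift.
Ray reflecting at the bottom interface goes from n = 1.4 toward n = 1.0: no phase shift.
Exactly one π shift → a net half-wave offset.
With one net inversion, destructive interference in reflection requires 2 n t = m λ.
The third-smallest nonzero thickness corresponds to m = 3: t = m λ / (2 n) = 3.00 × 465 / (2 × 1.4) = 498 nm.

498 nm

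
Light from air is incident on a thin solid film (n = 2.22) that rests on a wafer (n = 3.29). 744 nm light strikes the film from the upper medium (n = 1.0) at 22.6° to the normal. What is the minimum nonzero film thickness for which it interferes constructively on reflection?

At the upper boundary (n = 1.0 to n = 2.22) the reflected ray undergoes a half-wave phase shift.
At the lower boundary (n = 2.22 to n = 3.29) the reflected ray undergoes a half-wave phase shift.
The two reflections carry the same phase change, so no net offset.
So the condition for constructive reflection is 2 n t cos θ_r = m λ.
Snell's law: 1.0 sin 22.6° = 2.22 sin θ_r → sin θ_r = 0.173, cos θ_r = 0.985.
Minimum nonzero at m = 1: t = λ / (2 n cos θ_r) = 744 / (2 × 2.22 × 0.985) = 170 nm.

170 nm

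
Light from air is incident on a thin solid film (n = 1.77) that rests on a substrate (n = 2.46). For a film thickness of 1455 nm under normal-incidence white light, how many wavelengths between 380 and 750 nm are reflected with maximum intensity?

Top surface (1.0 → 1.77): reflection off a higher-index medium gives a half-wave phase shift.
Bottom surface (1.77 → 2.46): reflection off a higher-index medium gives a half-wave phase shift.
Net: no relative phase inversion (both shifts match).
With no net inversion, constructive interference in reflection requires 2 n t = m λ.
λ = 2 n t / m = 5151 / m nm.
m=6: 858 nm (IR); m=7: 736 nm (visible); m=8: 644 nm (visible); m=9: 572 nm (visible); m=10: 515 nm (visible); m=11: 468 nm (visible); m=12: 429 nm (visible); m=13: 396 nm (visible); m=14: 368 nm (UV).

7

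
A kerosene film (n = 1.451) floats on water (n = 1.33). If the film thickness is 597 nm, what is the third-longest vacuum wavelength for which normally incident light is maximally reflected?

Top surface (1.0 → 1.451): reflection off a higher-index medium gives a half-wave phase shift.
Bottom surface (1.451 → 1.33): reflection off a lower-index medium gives no phase shift.
Net: one phase inversion between the two reflected rays.
So the condition for constructive reflection is 2 n t = (m + ½) λ.
λ = 2 n t / (m + ½). The third-longest wavelength is m = 2: λ = 2 × 1.451 × 597 / 2.50 = 693 nm.

693 nm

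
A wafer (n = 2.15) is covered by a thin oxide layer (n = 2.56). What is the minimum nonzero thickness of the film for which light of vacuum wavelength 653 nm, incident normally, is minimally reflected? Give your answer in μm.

0.128 μm

Ray reflecting at the top interface goes from n = 1.0 toward n = 2.56: a half-wave phase shift.
Bottom surface (2.56 → 2.15): reflection off a lower-index medium gives no phase shift.
The two reflections differ by half a wavelength.
So the condition for destructive reflection is 2 n t = m λ.
Minimum nonzero at m = 1: t = λ / (2 n) = 653 / (2 × 2.56) = 128 nm.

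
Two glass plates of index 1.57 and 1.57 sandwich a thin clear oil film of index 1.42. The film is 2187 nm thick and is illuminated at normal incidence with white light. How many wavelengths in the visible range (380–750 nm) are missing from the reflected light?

8

Ray reflecting at the top interface goes from n = 1.57 toward n = 1.42: no phase shift.
Bottom surface (1.42 → 1.57): reflection off a higher-index medium gives a half-wave phase shift.
The two reflections differ by half a wavelength.
With one net inversion, destructive interference in reflection requires 2 n t = m λ.
λ = 2 n t / m = 6211 / m nm.
m=8: 776 nm (IR); m=9: 690 nm (visible); m=10: 621 nm (visible); m=11: 565 nm (visible); m=12: 518 nm (visible); m=13: 478 nm (visible); m=14: 444 nm (visible); m=15: 414 nm (visible); m=16: 388 nm (visible); m=17: 365 nm (UV).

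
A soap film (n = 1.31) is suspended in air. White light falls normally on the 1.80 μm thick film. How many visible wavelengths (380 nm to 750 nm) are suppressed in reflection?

6

At the upper boundary (n = 1.0 to n = 1.31) the reflected ray undergoes a half-wave phase shift.
At the lower boundary (n = 1.31 to n = 1.0) the reflected ray undergoes no phase shift.
Net: one phase inversion between the two reflected rays.
For dark reflection here: 2 n t = m λ.
λ = 2 n t / m = 4716 / m nm.
m=6: 786 nm (IR); m=7: 674 nm (visible); m=8: 590 nm (visible); m=9: 524 nm (visible); m=10: 472 nm (visible); m=11: 429 nm (visible); m=12: 393 nm (visible); m=13: 363 nm (UV).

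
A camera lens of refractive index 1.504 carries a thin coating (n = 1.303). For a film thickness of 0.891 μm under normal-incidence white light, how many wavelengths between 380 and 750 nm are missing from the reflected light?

Top surface (1.0 → 1.303): reflection off a higher-index medium gives a half-wave phase shift.
Bottom surface (1.303 → 1.504): reflection off a higher-index medium gives a half-wave phase shift.
Zero or two π shifts → no net half-wave offset.
With no net inversion, destructive interference in reflection requires 2 n t = (m + ½) λ.
λ = 2 n t / (m + ½) = 2322 / (m + ½) nm.
m=2: 929 nm (IR); m=3: 663 nm (visible); m=4: 516 nm (visible); m=5: 422 nm (visible); m=6: 357 nm (UV).

3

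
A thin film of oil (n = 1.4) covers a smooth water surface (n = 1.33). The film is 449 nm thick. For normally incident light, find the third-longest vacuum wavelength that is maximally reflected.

503 nm

Ray reflecting at the top interface goes from n = 1.0 toward n = 1.4: a half-wave phase shift.
Ray reflecting at the bottom interface goes from n = 1.4 toward n = 1.33: no phase shift.
Exactly one π shift → a net half-wave offset.
With one net inversion, constructive interference in reflection requires 2 n t = (m + ½) λ.
λ = 2 n t / (m + ½). The third-longest wavelength is m = 2: λ = 2 × 1.4 × 449 / 2.50 = 503 nm.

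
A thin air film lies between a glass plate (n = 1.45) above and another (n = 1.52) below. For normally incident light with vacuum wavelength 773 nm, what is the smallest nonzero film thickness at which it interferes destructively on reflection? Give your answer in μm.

0.387 μm

Ray reflecting at the top interface goes from n = 1.45 toward n = 1.0: no phase shift.
At the lower boundary (n = 1.0 to n = 1.52) the reflected ray undergoes a half-wave phase shift.
Exactly one π shift → a net half-wave offset.
With one net inversion, destructive interference in reflection requires 2 n t = m λ.
The smallest nonzero thickness corresponds to m = 1: t = m λ / (2 n) = 1.00 × 773 / (2 × 1.0) = 387 nm.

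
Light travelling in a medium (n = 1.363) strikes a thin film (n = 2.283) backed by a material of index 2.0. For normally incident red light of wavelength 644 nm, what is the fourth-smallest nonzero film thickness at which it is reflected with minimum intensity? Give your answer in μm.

0.564 μm

Ray reflecting at the top interface goes from n = 1.363 toward n = 2.283: a half-wave phase shift.
At the lower boundary (n = 2.283 to n = 2.0) the reflected ray undergoes no phase shift.
Exactly one π shift → a net half-wave offset.
For weak reflection here: 2 n t = m λ.
The fourth-smallest nonzero thickness corresponds to m = 4: t = m λ / (2 n) = 4.00 × 644 / (2 × 2.283) = 564 nm.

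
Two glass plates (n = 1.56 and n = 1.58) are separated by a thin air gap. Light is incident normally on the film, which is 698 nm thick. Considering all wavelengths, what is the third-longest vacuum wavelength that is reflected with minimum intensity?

Top surface (1.56 → 1.0): reflection off a lower-index medium gives no phase shift.
At the lower boundary (n = 1.0 to n = 1.58) the reflected ray undergoes a half-wave phase shift.
Net: one phase inversion between the two reflected rays.
For dark reflection here: 2 n t = m λ.
λ = 2 n t / m. The third-longest wavelength is m = 3: λ = 2 × 1.0 × 698 / 3.00 = 465 nm.

465 nm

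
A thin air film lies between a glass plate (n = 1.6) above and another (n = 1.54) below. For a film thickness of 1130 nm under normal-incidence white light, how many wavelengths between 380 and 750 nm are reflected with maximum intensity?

Top surface (1.6 → 1.0): reflection off a lower-index medium gives no phase shift.
Bottom surface (1.0 → 1.54): reflection off a higher-index medium gives a half-wave phase shift.
Exactly one π shift → a net half-wave offset.
For maximum reflection here: 2 n t = (m + ½) λ.
λ = 2 n t / (m + ½) = 2260 / (m + ½) nm.
m=2: 904 nm (IR); m=3: 646 nm (visible); m=4: 502 nm (visible); m=5: 411 nm (visible); m=6: 348 nm (UV).

3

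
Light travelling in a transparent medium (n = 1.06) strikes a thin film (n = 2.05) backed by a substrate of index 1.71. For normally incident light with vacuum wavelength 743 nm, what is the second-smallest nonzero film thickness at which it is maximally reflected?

272 nm

Ray reflecting at the top interface goes from n = 1.06 toward n = 2.05: a half-wave phase shift.
Bottom surface (2.05 → 1.71): reflection off a lower-index medium gives no phase shift.
Exactly one π shift → a net half-wave offset.
So the condition for constructive reflection is 2 n t = (m + ½) λ.
The second-smallest nonzero thickness corresponds to m = 1: t = (m + ½) λ / (2 n) = 1.50 × 743 / (2 × 2.05) = 272 nm.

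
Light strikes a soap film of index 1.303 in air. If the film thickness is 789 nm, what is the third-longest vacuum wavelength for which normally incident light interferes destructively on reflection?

Ray reflecting at the top interface goes from n = 1.0 toward n = 1.303: a half-wave phase shift.
Bottom surface (1.303 → 1.0): reflection off a lower-index medium gives no phase shift.
The two reflections differ by half a wavelength.
With one net inversion, destructive interference in reflection requires 2 n t = m λ.
λ = 2 n t / m. The third-longest wavelength is m = 3: λ = 2 × 1.303 × 789 / 3.00 = 685 nm.

685 nm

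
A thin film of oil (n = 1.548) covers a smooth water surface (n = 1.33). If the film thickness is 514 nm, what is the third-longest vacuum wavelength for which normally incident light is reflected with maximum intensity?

At the upper boundary (n = 1.0 to n = 1.548) the reflected ray undergoes a half-wave phase shift.
Ray reflecting at the bottom interface goes from n = 1.548 toward n = 1.33: no phase shift.
Net: one phase inversion between the two reflected rays.
So the condition for constructive reflection is 2 n t = (m + ½) λ.
λ = 2 n t / (m + ½). The third-longest wavelength is m = 2: λ = 2 × 1.548 × 514 / 2.50 = 637 nm.

637 nm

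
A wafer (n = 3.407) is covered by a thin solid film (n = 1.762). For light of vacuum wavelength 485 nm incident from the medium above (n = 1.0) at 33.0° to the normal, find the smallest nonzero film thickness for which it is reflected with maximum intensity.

Top surface (1.0 → 1.762): reflection off a higher-index medium gives a half-wave phase shift.
Ray reflecting at the bottom interface goes from n = 1.762 toward n = 3.407: a half-wave phase shift.
Zero or two π shifts → no net half-wave offset.
For strong reflection here: 2 n t cos θ_r = m λ.
Snell's law: 1.0 sin 33.0° = 1.762 sin θ_r → sin θ_r = 0.309, cos θ_r = 0.951.
Minimum nonzero at m = 1: t = λ / (2 n cos θ_r) = 485 / (2 × 1.762 × 0.951) = 145 nm.

145 nm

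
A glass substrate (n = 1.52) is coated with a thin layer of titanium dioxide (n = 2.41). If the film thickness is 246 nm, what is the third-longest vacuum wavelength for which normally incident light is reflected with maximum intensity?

474 nm

Ray reflecting at the top interface goes from n = 1.0 toward n = 2.41: a half-wave phase shift.
At the lower boundary (n = 2.41 to n = 1.52) the reflected ray undergoes no phase shift.
Net: one phase inversion between the two reflected rays.
So the condition for constructive reflection is 2 n t = (m + ½) λ.
λ = 2 n t / (m + ½). The third-longest wavelength is m = 2: λ = 2 × 2.41 × 246 / 2.50 = 474 nm.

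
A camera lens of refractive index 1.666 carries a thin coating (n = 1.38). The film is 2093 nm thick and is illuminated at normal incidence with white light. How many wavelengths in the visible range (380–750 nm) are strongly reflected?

8

At the upper boundary (n = 1.0 to n = 1.38) the reflected ray undergoes a half-wave phase shift.
Bottom surface (1.38 → 1.666): reflection off a higher-index medium gives a half-wave phase shift.
Zero or two π shifts → no net half-wave offset.
So the condition for constructive reflection is 2 n t = m λ.
λ = 2 n t / m = 5777 / m nm.
m=7: 825 nm (IR); m=8: 722 nm (visible); m=9: 642 nm (visible); m=10: 578 nm (visible); m=11: 525 nm (visible); m=12: 481 nm (visible); m=13: 444 nm (visible); m=14: 413 nm (visible); m=15: 385 nm (visible); m=16: 361 nm (UV).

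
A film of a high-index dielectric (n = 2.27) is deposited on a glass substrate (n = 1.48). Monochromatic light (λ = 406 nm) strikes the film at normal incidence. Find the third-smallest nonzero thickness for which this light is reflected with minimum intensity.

At the upper boundary (n = 1.0 to n = 2.27) the reflected ray undergoes a half-wave phase shift.
At the lower boundary (n = 2.27 to n = 1.48) the reflected ray undergoes no phase shift.
Net: one phase inversion between the two reflected rays.
For dark reflection here: 2 n t = m λ.
The third-smallest nonzero thickness corresponds to m = 3: t = m λ / (2 n) = 3.00 × 406 / (2 × 2.27) = 268 nm.

268 nm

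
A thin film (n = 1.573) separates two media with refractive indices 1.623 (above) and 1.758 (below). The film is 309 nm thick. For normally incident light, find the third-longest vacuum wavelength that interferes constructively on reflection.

389 nm

Top surface (1.623 → 1.573): reflection off a lower-index medium gives no phase shift.
Ray reflecting at the bottom interface goes from n = 1.573 toward n = 1.758: a half-wave phase shift.
The two reflections differ by half a wavelength.
With one net inversion, constructive interference in reflection requires 2 n t = (m + ½) λ.
λ = 2 n t / (m + ½). The third-longest wavelength is m = 2: λ = 2 × 1.573 × 309 / 2.50 = 389 nm.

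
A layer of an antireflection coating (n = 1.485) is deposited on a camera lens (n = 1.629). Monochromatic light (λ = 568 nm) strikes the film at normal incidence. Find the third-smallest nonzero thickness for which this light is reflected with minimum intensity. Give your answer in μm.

0.478 μm

At the upper boundary (n = 1.0 to n = 1.485) the reflected ray undergoes a half-wave phase shift.
Ray reflecting at the bottom interface goes from n = 1.485 toward n = 1.629: a half-wave phase shift.
The two reflections carry the same phase change, so no net offset.
With no net inversion, destructive interference in reflection requires 2 n t = (m + ½) λ.
The third-smallest nonzero thickness corresponds to m = 2: t = (m + ½) λ / (2 n) = 2.50 × 568 / (2 × 1.485) = 478 nm.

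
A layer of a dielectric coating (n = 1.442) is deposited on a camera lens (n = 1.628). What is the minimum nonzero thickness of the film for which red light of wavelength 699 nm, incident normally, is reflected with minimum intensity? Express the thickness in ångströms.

At the upper boundary (n = 1.0 to n = 1.442) the reflected ray undergoes a half-wave phase shift.
Ray reflecting at the bottom interface goes from n = 1.442 toward n = 1.628: a half-wave phase shift.
The two reflections carry the same phase change, so no net offset.
So the condition for destructive reflection is 2 n t = (m + ½) λ.
Minimum at m = 0: t = λ / (4 n) = 699 / (4 × 1.442) = 121 nm.

1212 Å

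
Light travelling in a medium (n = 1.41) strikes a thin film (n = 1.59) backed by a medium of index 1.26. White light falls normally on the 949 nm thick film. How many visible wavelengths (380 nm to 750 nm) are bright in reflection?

4

Top surface (1.41 → 1.59): reflection off a higher-index medium gives a half-wave phase shift.
At the lower boundary (n = 1.59 to n = 1.26) the reflected ray undergoes no phase shift.
The two reflections differ by half a wavelength.
With one net inversion, constructive interference in reflection requires 2 n t = (m + ½) λ.
λ = 2 n t / (m + ½) = 3018 / (m + ½) nm.
m=3: 862 nm (IR); m=4: 671 nm (visible); m=5: 549 nm (visible); m=6: 464 nm (visible); m=7: 402 nm (visible); m=8: 355 nm (UV).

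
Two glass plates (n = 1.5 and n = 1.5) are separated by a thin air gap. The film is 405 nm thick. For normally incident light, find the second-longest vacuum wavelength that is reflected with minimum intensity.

405 nm

Top surface (1.5 → 1.0): reflection off a lower-index medium gives no phase shift.
At the lower boundary (n = 1.0 to n = 1.5) the reflected ray undergoes a half-wave phase shift.
Net: one phase inversion between the two reflected rays.
For dark reflection here: 2 n t = m λ.
λ = 2 n t / m. The second-longest wavelength is m = 2: λ = 2 × 1.0 × 405 / 2.00 = 405 nm.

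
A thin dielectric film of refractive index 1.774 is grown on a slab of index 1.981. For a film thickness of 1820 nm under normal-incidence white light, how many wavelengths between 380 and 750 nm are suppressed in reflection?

8

Ray reflecting at the top interface goes from n = 1.0 toward n = 1.774: a half-wave phase shift.
Ray reflecting at the bottom interface goes from n = 1.774 toward n = 1.981: a half-wave phase shift.
Net: no relative phase inversion (both shifts match).
For minimum reflection here: 2 n t = (m + ½) λ.
λ = 2 n t / (m + ½) = 6457 / (m + ½) nm.
m=8: 760 nm (IR); m=9: 680 nm (visible); m=10: 615 nm (visible); m=11: 562 nm (visible); m=12: 517 nm (visible); m=13: 478 nm (visible); m=14: 445 nm (visible); m=15: 417 nm (visible); m=16: 391 nm (visible); m=17: 369 nm (UV).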